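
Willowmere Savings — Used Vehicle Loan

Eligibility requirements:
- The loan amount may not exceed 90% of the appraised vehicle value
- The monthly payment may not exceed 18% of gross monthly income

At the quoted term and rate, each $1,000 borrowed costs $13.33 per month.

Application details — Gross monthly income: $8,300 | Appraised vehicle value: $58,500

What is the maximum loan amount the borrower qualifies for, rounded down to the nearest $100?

$52,600

Payment cap: 18% × $8,300 = $1,494/month.
At $13.33 per $1,000, that supports 1,494/13.33 × 1,000 ≈ $112,078 → $112,000.
LTV cap: 90% × $58,500 = $52,650 → $52,600.
Binding constraint: loan-to-value.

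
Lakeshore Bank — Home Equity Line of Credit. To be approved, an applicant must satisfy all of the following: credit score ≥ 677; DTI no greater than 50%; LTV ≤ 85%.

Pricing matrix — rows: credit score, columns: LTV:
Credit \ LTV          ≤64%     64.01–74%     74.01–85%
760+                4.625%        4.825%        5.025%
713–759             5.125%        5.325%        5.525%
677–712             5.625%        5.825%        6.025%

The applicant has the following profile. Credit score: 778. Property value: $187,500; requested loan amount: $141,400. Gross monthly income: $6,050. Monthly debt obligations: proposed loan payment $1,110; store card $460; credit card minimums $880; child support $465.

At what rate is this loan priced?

5.025%

Credit score 778 ≥ 677; Total monthly debts = (1,110 + 460 + 880 + 465) = 2,915. DTI = 2,915/6,050 = 48.2% ≤ 50%
Loan-to-value = 141,400/187,500 = 75.4% — pass (85% max)
Score 778 is in the 760+ band; LTV 75.4% is in the 74.01–85% band → 5.025%.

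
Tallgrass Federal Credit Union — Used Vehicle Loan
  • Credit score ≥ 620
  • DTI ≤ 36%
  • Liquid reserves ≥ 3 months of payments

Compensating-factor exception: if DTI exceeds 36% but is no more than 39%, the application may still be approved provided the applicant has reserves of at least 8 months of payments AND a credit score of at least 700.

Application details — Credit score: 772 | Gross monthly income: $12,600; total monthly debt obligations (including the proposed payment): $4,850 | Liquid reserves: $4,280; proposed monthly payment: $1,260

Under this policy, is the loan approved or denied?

Credit score 772 ≥ 620 (meets base)
DTI = 4,850/12,600 = 38.5% > 36% — standard DTI limit exceeded.
Reserves = 4,280/1,260 = 3.4 months ≥ 3
38.5% falls in the override range (36%–39%), so the compensating-factor test applies.
Override check — reserves: 3.4 mo (short of 8); score: 772 (ok).
Override conditions not both satisfied; exception does not apply.

Denied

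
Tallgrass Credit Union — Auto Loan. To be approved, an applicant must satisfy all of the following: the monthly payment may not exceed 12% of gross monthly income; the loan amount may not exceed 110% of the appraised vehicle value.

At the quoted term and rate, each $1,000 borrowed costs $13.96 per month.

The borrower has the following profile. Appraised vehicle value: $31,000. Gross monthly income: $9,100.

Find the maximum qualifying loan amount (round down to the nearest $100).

Payment cap: 12% × $9,100 = $1,092/month.
At $13.96 per $1,000, that supports 1,092/13.96 × 1,000 ≈ $78,223 → $78,200.
LTV cap: 110% × $31,000 = $34,100 → $34,100.
Binding constraint: loan-to-value.

$34,100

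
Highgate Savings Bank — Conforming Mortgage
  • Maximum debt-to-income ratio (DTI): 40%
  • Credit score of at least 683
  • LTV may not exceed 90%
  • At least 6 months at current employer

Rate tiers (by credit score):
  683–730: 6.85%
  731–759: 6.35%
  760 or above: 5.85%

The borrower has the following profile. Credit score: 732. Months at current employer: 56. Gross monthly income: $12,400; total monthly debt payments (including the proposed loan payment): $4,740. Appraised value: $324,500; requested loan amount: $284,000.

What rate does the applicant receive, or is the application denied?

Approved at 6.35%

Credit score 732 ≥ 683 (meets minimum)
LTV: 284,000 ÷ 324,500 = 87.5%, within 90% cap
Employment 56 ≥ 6 months
DTI = 4,740/12,400 = 38.2% ≤ 40%
All requirements met. Score 732 falls in the 731–759 tier → 6.35%.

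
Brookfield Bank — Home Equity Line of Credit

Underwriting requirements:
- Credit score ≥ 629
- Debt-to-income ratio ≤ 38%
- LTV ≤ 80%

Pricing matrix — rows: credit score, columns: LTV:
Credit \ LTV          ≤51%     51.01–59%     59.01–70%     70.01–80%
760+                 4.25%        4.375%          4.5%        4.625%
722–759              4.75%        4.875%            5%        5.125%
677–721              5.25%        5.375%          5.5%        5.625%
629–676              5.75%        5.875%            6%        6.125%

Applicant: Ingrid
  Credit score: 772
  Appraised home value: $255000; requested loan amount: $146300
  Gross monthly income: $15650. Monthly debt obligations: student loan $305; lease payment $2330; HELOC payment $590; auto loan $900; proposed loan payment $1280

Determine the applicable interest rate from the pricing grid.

Credit score 772 ≥ 629; Total monthly debts = (305 + 2,330 + 590 + 900 + 1,280) = 5,405. DTI = 5,405/15,650 = 34.5% ≤ 38%
LTV = 146,300/255,000 = 57.4% ≤ 80%
Score 772 is in the 760+ band; LTV 57.4% is in the 51.01–59% band → 4.375%.

4.375%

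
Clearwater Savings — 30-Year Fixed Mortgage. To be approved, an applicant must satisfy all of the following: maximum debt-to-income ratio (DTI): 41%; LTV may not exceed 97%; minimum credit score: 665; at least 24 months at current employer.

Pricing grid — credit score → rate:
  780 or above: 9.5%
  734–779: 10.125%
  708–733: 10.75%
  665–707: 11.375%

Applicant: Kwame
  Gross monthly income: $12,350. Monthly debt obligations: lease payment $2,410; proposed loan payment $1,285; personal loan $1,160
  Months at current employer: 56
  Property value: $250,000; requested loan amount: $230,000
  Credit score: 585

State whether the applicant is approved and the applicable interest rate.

Denied

Credit score 585 < 665 (below minimum)
Employment 56 ≥ 24 months
LTV = 230,000/250,000 = 92% ≤ 97%
Total monthly debts = (2,410 + 1,285 + 1,160) = 4,855. DTI = 4,855/12,350 = 39.3% ≤ 41%
Not all requirements met → denied.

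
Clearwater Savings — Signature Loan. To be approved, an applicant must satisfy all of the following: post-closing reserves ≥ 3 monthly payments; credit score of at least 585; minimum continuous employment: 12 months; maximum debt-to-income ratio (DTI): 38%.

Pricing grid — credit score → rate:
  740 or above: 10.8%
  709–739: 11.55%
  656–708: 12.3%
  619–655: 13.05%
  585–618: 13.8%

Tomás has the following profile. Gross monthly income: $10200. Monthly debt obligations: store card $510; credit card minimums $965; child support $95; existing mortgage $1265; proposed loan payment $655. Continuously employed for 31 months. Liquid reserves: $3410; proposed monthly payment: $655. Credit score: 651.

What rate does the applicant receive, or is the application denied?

Credit score 651 ≥ 585 (meets minimum)
Employment 31 ≥ 12 months
Reserves = 3,410/655 = 5.2 months ≥ 3
Total monthly debts = (510 + 965 + 95 + 1,265 + 655) = 3,490. DTI = 3,490/10,200 = 34.2% ≤ 38%
All requirements met. Score 651 falls in the 619–655 tier → 13.05%.

Approved at 13.05%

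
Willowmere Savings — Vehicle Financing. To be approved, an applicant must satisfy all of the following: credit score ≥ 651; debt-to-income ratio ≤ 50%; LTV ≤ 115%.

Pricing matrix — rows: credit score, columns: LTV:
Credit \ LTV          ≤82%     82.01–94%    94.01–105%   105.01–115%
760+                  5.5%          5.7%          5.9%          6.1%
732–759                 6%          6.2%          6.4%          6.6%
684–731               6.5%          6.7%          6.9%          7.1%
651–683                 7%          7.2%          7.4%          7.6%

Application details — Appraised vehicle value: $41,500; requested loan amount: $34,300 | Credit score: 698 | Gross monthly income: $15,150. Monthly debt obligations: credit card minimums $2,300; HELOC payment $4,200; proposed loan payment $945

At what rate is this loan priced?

6.7%

Credit score 698 ≥ 651; Total monthly debts = (2,300 + 4,200 + 945) = 7,445. DTI: 7,445 ÷ 15,150 = 49.1%, within the 50% cap
LTV: 34,300 ÷ 41,500 = 82.7%, within 115% cap
Credit 698 → row 684–731; LTV 82.7% → column 82.01–94%. Grid cell → 6.7%.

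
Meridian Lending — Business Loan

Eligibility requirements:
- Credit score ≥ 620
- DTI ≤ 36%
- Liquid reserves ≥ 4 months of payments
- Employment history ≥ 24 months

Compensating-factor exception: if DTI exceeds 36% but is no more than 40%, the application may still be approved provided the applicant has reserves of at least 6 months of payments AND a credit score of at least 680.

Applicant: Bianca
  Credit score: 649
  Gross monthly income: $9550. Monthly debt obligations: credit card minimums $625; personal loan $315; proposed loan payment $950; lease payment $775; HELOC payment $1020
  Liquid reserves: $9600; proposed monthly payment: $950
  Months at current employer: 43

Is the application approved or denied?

Credit score 649 ≥ 620 (meets base)
Total debts = (625 + 315 + 950 + 775 + 1,020) = 3,685. DTI: 3,685 ÷ 9,550 = 38.6%, over the 36% base limit.
Reserves = 9,600/950 = 10.1 months ≥ 4
Employment 43 ≥ 24 months
DTI 38.6% is within the 36%–40% exception band; checking compensating factors.
Reserves 10.1 ≥ 6 months; credit score 649 < 680.
Compensating-factor requirement not fully met.

Denied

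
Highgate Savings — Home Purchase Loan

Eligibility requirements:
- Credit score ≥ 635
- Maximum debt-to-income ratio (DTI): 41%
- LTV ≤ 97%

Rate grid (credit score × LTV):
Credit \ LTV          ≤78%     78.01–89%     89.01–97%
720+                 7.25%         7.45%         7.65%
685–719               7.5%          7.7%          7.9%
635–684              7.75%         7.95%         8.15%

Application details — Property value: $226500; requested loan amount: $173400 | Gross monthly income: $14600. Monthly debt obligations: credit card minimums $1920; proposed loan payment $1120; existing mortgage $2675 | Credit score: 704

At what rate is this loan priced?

Credit score 704 ≥ 635; Total monthly debts = (1,920 + 1,120 + 2,675) = 5,715. DTI: 5,715 ÷ 14,600 = 39.1%, within the 41% cap
LTV = 173,400/226,500 = 76.6% ≤ 97%
Credit 704 → row 685–719; LTV 76.6% → column ≤78%. Grid cell → 7.5%.

7.5%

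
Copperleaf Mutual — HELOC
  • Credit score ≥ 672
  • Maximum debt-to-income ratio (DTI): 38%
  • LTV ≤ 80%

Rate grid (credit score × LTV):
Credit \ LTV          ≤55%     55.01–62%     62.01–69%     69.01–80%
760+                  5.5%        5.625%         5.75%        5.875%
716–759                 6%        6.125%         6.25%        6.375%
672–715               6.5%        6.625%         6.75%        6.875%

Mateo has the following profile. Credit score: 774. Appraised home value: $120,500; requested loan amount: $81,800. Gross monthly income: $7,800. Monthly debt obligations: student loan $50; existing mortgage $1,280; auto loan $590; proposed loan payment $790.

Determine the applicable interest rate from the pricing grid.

Credit score 774 ≥ 672; Total monthly debts = (50 + 1,280 + 590 + 790) = 2,710. DTI: 2,710 ÷ 7,800 = 34.7%, within the 38% cap
LTV: 81,800 ÷ 120,500 = 67.9%, within 80% cap
Row: 774 falls in 760+. Column: 67.9% falls in 62.01–69%. Rate = 5.75%.

5.75%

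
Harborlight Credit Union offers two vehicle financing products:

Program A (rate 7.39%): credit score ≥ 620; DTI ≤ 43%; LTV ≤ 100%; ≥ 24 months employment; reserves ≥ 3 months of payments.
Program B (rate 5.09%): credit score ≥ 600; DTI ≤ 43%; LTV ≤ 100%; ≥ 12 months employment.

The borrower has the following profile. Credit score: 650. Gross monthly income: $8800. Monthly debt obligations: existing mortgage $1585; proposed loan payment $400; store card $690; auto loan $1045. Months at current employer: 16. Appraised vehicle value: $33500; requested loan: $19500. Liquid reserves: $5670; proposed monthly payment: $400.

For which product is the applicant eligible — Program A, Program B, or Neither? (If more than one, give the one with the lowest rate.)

Program B

Total debts = (1,585 + 400 + 690 + 1,045) = 3,720; DTI = 3,720/8,800 = 42.3%.
LTV = 19,500/33,500 = 58.2%.
Reserves = 5,670/400 = 14.2 months.
Program A: score 650 ≥ 620; DTI 42.3% ≤ 43%; LTV 58.2% ≤ 100%; employment 16 < 24 mo; reserves 14.2 ≥ 3 mo → does not qualify.
Program B: score 650 ≥ 600; DTI 42.3% ≤ 43%; LTV 58.2% ≤ 100%; employment 16 ≥ 12 mo → qualifies.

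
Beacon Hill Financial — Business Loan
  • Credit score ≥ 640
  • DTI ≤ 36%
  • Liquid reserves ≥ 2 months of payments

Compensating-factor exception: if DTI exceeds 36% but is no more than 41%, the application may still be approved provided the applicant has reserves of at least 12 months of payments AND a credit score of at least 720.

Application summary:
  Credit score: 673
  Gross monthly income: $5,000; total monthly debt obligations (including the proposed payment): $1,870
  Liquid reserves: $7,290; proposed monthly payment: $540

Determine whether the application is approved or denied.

Denied

Credit score 673 ≥ 640 (meets base)
DTI: 1,870 ÷ 5,000 = 37.4%, over the 36% base limit.
Reserves = 7,290/540 = 13.5 months ≥ 2
DTI 37.4% is within the 36%–41% exception band; checking compensating factors.
Reserves 13.5 ≥ 12 months; credit score 673 < 720.
Compensating-factor requirement not fully met.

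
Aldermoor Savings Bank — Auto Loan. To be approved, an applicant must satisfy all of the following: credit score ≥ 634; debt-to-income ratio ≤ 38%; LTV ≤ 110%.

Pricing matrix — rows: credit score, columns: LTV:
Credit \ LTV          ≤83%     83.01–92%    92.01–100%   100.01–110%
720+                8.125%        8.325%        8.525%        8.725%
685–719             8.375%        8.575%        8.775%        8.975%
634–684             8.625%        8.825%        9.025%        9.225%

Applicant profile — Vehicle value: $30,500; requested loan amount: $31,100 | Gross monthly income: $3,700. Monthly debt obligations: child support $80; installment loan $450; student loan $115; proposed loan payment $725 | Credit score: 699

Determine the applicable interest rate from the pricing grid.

8.975%

Credit score 699 ≥ 634; Total monthly debts = (80 + 450 + 115 + 725) = 1,370. Debt-to-income = 1,370/3,700 = 37% — meets 38% limit
LTV: 31,100 ÷ 30,500 = 102%, within 110% cap
Row: 699 falls in 685–719. Column: 102% falls in 100.01–110%. Rate = 8.975%.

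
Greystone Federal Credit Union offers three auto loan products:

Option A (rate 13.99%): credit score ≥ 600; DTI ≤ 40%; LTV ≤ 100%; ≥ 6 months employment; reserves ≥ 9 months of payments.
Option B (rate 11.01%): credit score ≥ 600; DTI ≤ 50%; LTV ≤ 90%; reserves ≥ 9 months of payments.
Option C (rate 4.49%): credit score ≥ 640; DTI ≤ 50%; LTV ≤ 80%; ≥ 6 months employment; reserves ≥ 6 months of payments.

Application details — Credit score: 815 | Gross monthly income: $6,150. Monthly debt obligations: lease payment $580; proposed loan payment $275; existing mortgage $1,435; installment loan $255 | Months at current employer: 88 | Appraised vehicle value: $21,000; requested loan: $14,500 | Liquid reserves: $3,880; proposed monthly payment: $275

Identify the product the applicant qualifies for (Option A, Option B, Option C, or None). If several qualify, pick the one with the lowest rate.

Total debts = (580 + 275 + 1,435 + 255) = 2,545; DTI = 2,545/6,150 = 41.4%.
LTV = 14,500/21,000 = 69%.
Reserves = 3,880/275 = 14.1 months.
Option A: score 815 ≥ 600; DTI 41.4% > 40%; LTV 69% ≤ 100%; employment 88 ≥ 6 mo; reserves 14.1 ≥ 9 mo → does not qualify.
Option B: score 815 ≥ 600; DTI 41.4% ≤ 50%; LTV 69% ≤ 90%; reserves 14.1 ≥ 9 mo → qualifies.
Option C: score 815 ≥ 640; DTI 41.4% ≤ 50%; LTV 69% ≤ 80%; employment 88 ≥ 6 mo; reserves 14.1 ≥ 6 mo → qualifies.
Qualifying: Option B, Option C. Lowest rate is 4.49% → Option C.

Option C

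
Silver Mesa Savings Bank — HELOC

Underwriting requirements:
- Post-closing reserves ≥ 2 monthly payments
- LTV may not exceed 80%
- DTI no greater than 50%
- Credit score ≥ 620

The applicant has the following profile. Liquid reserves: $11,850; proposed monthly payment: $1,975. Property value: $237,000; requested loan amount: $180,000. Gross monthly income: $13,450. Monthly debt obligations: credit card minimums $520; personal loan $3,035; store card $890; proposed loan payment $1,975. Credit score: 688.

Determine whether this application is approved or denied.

Reserves: 11,850 ÷ 1,975 = 6.0 months (meets 2-month minimum)
LTV: 180,000 ÷ 237,000 = 75.9%, within 80% cap
Total monthly debts = (520 + 3,035 + 890 + 1,975) = 6,420. Debt-to-income = 6,420/13,450 = 47.7% — meets 50% limit
Credit score 688 ≥ 620 (meets)
All criteria satisfied.

Approved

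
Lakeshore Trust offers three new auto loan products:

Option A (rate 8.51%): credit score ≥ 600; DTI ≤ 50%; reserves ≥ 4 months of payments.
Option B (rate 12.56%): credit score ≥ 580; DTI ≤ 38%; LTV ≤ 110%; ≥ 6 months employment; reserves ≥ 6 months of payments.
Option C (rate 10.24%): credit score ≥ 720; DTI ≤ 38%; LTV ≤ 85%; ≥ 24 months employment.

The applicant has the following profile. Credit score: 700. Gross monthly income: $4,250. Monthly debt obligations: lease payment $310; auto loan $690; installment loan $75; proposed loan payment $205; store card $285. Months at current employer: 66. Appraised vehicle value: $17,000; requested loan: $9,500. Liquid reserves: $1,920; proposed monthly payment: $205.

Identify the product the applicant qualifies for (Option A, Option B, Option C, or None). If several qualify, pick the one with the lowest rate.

Option A

Total debts = (310 + 690 + 75 + 205 + 285) = 1,565; DTI = 1,565/4,250 = 36.8%.
LTV = 9,500/17,000 = 55.9%.
Reserves = 1,920/205 = 9.4 months.
Option A: score 700 ≥ 600; DTI 36.8% ≤ 50%; reserves 9.4 ≥ 4 mo → qualifies.
Option B: score 700 ≥ 580; DTI 36.8% ≤ 38%; LTV 55.9% ≤ 110%; employment 66 ≥ 6 mo; reserves 9.4 ≥ 6 mo → qualifies.
Option C: score 700 < 720; DTI 36.8% ≤ 38%; LTV 55.9% ≤ 85%; employment 66 ≥ 24 mo → does not qualify.
Qualifying: Option A, Option B. Lowest rate is 8.51% → Option A.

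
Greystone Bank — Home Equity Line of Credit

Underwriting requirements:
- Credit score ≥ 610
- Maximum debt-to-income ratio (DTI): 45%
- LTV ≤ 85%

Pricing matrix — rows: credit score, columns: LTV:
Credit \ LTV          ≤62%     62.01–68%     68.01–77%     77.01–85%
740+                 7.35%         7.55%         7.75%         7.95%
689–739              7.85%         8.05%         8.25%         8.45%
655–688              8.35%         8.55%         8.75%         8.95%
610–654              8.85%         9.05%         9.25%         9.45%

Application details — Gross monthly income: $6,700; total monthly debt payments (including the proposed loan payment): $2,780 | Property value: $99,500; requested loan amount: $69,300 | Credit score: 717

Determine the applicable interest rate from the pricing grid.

Credit score 717 ≥ 610; DTI: 2,780 ÷ 6,700 = 41.5%, within the 45% cap
LTV = 69,300/99,500 = 69.6% ≤ 85%
Credit 717 → row 689–739; LTV 69.6% → column 68.01–77%. Grid cell → 8.25%.

8.25%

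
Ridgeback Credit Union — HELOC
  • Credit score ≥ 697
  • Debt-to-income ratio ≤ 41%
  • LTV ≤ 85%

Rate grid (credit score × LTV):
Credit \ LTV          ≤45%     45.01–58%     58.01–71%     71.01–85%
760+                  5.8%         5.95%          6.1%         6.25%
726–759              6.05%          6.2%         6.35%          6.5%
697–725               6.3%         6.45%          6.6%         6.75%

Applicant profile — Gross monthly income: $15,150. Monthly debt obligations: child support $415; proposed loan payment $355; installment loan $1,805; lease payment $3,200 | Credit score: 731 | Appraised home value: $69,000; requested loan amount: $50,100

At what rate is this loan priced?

6.5%

Credit score 731 ≥ 697; Total monthly debts = (415 + 355 + 1,805 + 3,200) = 5,775. DTI = 5,775/15,150 = 38.1% ≤ 41%
LTV = 50,100/69,000 = 72.6% ≤ 85%
Row: 731 falls in 726–759. Column: 72.6% falls in 71.01–85%. Rate = 6.5%.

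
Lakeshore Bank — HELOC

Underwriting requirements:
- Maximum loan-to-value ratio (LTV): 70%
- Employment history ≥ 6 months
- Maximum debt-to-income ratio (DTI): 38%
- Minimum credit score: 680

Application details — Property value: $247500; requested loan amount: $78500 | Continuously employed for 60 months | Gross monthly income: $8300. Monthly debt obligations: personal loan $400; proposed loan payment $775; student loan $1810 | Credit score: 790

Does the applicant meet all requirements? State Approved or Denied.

Approved

LTV: 78,500 ÷ 247,500 = 31.7%, within 70% cap
Employment 60 ≥ 6 months
Total monthly debts = (400 + 775 + 1,810) = 2,985. DTI = 2,985/8,300 = 36% ≤ 38%
Credit score 790 ≥ 680 (meets)
All criteria satisfied.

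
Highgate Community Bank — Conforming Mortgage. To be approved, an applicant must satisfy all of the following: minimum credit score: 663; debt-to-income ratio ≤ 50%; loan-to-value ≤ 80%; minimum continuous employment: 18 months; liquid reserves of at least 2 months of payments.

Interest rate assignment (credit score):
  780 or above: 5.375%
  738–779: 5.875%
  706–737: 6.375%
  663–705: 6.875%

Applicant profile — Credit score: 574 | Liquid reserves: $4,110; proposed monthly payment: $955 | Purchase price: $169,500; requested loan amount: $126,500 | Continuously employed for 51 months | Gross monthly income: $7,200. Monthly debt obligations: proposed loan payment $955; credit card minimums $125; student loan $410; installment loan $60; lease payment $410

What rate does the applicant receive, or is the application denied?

Credit score 574 < 663 (below minimum)
Loan-to-value = 126,500/169,500 = 74.6% — pass (80% max)
Employment 51 ≥ 18 months
Reserves: 4,110 ÷ 955 = 4.3 months (meets 2-month minimum)
Total monthly debts = (955 + 125 + 410 + 60 + 410) = 1,960. DTI: 1,960 ÷ 7,200 = 27.2%, within the 50% cap
Not all requirements met → denied.

Denied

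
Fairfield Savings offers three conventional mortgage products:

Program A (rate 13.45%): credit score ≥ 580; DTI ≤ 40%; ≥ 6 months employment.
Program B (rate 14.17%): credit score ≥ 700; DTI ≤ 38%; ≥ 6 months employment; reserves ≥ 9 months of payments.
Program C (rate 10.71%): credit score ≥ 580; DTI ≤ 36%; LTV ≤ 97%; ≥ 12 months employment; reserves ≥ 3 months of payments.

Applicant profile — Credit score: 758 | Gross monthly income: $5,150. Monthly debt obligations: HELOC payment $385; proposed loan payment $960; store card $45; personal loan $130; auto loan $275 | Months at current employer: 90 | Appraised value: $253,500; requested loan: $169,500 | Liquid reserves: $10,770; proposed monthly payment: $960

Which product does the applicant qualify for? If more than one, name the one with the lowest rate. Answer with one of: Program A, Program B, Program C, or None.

Total debts = (385 + 960 + 45 + 130 + 275) = 1,795; DTI = 1,795/5,150 = 34.9%.
LTV = 169,500/253,500 = 66.9%.
Reserves = 10,770/960 = 11.2 months.
Program A: score 758 ≥ 580; DTI 34.9% ≤ 40%; employment 90 ≥ 6 mo → qualifies.
Program B: score 758 ≥ 700; DTI 34.9% ≤ 38%; employment 90 ≥ 6 mo; reserves 11.2 ≥ 9 mo → qualifies.
Program C: score 758 ≥ 580; DTI 34.9% ≤ 36%; LTV 66.9% ≤ 97%; employment 90 ≥ 12 mo; reserves 11.2 ≥ 3 mo → qualifies.
Qualifying: Program A, Program B, Program C. Lowest rate is 10.71% → Program C.

Program C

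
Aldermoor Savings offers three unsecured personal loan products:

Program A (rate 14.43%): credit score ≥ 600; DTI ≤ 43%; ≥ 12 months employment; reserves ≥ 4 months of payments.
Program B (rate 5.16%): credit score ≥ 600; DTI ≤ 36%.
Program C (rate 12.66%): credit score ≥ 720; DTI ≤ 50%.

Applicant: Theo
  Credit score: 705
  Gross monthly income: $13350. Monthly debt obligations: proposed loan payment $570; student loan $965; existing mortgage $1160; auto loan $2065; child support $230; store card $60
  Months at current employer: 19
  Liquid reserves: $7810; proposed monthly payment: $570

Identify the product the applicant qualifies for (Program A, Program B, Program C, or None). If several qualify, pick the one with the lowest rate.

Program A

Total debts = (570 + 965 + 1,160 + 2,065 + 230 + 60) = 5,050; DTI = 5,050/13,350 = 37.8%.
Reserves = 7,810/570 = 13.7 months.
Program A: score 705 ≥ 600; DTI 37.8% ≤ 43%; employment 19 ≥ 12 mo; reserves 13.7 ≥ 4 mo → qualifies.
Program B: score 705 ≥ 600; DTI 37.8% > 36% → does not qualify.
Program C: score 705 < 720; DTI 37.8% ≤ 50% → does not qualify.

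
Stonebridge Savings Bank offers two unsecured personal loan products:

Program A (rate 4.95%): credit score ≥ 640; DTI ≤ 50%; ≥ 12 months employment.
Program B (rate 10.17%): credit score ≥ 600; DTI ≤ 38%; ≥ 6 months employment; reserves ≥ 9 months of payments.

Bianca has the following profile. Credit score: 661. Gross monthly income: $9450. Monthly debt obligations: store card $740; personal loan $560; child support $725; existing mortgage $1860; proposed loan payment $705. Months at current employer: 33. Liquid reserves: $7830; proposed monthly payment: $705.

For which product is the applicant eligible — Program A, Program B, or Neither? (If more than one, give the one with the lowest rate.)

Total debts = (740 + 560 + 725 + 1,860 + 705) = 4,590; DTI = 4,590/9,450 = 48.6%.
Reserves = 7,830/705 = 11.1 months.
Program A: score 661 ≥ 640; DTI 48.6% ≤ 50%; employment 33 ≥ 12 mo → qualifies.
Program B: score 661 ≥ 600; DTI 48.6% > 38%; employment 33 ≥ 6 mo; reserves 11.1 ≥ 9 mo → does not qualify.

Program A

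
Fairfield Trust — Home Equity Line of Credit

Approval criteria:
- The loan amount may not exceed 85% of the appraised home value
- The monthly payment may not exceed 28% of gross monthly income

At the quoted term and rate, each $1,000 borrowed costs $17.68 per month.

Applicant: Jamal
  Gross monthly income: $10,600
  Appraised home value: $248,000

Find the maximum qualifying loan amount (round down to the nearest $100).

$167,800

Payment cap: 28% × $10,600 = $2,968/month.
At $17.68 per $1,000, that supports 2,968/17.68 × 1,000 ≈ $167,873 → $167,800.
LTV cap: 85% × $248,000 = $210,800 → $210,800.
Binding constraint: payment-to-income.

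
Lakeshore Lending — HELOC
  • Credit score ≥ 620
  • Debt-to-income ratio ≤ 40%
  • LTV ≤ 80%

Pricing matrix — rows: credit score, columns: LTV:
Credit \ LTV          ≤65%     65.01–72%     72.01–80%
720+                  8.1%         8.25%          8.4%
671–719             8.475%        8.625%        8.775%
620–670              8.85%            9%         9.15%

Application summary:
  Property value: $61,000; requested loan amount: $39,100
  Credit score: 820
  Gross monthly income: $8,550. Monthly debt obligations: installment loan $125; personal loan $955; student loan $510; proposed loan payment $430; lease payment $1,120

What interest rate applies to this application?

8.1%

Credit score 820 ≥ 620; Total monthly debts = (125 + 955 + 510 + 430 + 1,120) = 3,140. Debt-to-income = 3,140/8,550 = 36.7% — meets 40% limit
Loan-to-value = 39,100/61,000 = 64.1% — pass (80% max)
Credit 820 → row 720+; LTV 64.1% → column ≤65%. Grid cell → 8.1%.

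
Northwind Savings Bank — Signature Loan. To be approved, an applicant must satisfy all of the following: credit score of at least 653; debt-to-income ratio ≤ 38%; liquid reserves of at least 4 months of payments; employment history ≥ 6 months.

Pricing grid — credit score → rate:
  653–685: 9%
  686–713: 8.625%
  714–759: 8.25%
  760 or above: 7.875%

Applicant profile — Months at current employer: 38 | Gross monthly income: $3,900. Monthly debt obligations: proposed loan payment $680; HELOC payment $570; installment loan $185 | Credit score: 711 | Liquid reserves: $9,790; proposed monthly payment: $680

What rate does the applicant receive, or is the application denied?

Approved at 8.625%

Credit score 711 ≥ 653 (meets minimum)
Total monthly debts = (680 + 570 + 185) = 1,435. Debt-to-income = 1,435/3,900 = 36.8% — meets 38% limit
Employment 38 ≥ 6 months
Reserves: 9,790 ÷ 680 = 14.4 months (meets 4-month minimum)
All requirements met. Score 711 falls in the 686–713 tier → 8.625%.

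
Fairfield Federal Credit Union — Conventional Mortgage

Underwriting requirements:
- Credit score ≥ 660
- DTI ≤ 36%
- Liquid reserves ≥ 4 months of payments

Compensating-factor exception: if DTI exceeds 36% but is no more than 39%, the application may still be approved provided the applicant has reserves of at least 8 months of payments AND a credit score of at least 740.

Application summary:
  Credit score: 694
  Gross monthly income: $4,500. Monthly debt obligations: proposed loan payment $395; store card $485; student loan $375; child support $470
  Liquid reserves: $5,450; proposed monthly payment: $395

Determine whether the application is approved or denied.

Denied

Credit score 694 ≥ 660 (meets base)
Total debts = (395 + 485 + 375 + 470) = 1,725. DTI = 1,725/4,500 = 38.3% > 36% — standard DTI limit exceeded.
Liquid reserves cover 5,450/395 = 13.8 months — ≥ 4 required
38.3% falls in the override range (36%–39%), so the compensating-factor test applies.
Reserves 13.8 ≥ 8 months; credit score 694 < 740.
Compensating-factor requirement not fully met.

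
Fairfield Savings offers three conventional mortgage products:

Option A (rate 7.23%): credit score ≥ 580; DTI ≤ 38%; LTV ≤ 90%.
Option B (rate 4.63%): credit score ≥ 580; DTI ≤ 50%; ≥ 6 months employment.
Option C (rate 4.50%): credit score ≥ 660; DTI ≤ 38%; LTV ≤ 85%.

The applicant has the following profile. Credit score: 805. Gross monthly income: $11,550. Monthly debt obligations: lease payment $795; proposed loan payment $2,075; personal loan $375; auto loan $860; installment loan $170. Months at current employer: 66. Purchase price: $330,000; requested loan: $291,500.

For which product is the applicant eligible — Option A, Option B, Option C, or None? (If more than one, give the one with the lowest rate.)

Total debts = (795 + 2,075 + 375 + 860 + 170) = 4,275; DTI = 4,275/11,550 = 37%.
LTV = 291,500/330,000 = 88.3%.
Option A: score 805 ≥ 580; DTI 37% ≤ 38%; LTV 88.3% ≤ 90% → qualifies.
Option B: score 805 ≥ 580; DTI 37% ≤ 50%; employment 66 ≥ 6 mo → qualifies.
Option C: score 805 ≥ 660; DTI 37% ≤ 38%; LTV 88.3% > 85% → does not qualify.
Qualifying: Option A, Option B. Lowest rate is 4.63% → Option B.

Option B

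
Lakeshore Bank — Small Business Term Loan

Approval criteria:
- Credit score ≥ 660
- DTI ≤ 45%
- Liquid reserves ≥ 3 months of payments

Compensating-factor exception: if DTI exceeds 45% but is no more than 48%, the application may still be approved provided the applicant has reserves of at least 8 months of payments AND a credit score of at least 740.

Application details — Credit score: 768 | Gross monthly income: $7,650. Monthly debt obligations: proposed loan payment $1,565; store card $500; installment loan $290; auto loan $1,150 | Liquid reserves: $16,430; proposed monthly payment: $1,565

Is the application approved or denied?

Credit score 768 ≥ 660 (meets base)
Total debts = (1,565 + 500 + 290 + 1,150) = 3,505. DTI: 3,505 ÷ 7,650 = 45.8%, over the 45% base limit.
Liquid reserves cover 16,430/1,565 = 10.5 months — ≥ 3 required
45.8% falls in the override range (45%–48%), so the compensating-factor test applies.
Override check — reserves: 10.5 mo (ok); score: 768 (ok).
Both override conditions satisfied; DTI exception granted.

Approved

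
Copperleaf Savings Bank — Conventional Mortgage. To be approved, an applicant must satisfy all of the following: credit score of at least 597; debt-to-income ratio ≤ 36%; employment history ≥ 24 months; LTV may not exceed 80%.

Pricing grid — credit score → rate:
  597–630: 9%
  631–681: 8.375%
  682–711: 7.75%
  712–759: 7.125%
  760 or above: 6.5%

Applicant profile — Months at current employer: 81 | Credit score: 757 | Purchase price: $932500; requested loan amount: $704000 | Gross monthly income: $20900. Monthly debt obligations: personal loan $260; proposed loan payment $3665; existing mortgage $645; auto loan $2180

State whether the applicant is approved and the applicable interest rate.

Credit score 757 ≥ 597 (meets minimum)
Total monthly debts = (260 + 3,665 + 645 + 2,180) = 6,750. DTI = 6,750/20,900 = 32.3% ≤ 36%
Employment 81 ≥ 24 months
LTV = 704,000/932,500 = 75.5% ≤ 80%
All requirements met. Score 757 falls in the 712–759 tier → 7.125%.

Approved at 7.125%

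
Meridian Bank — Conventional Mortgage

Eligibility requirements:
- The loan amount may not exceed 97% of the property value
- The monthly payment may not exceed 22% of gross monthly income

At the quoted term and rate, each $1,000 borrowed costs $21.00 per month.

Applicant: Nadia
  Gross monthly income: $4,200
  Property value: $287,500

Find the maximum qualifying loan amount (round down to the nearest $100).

Payment cap: 22% × $4,200 = $924/month.
At $21.00 per $1,000, that supports 924/21.00 × 1,000 ≈ $44,000 → $44,000.
LTV cap: 97% × $287,500 = $278,875 → $278,800.
Binding constraint: payment-to-income.

$44,000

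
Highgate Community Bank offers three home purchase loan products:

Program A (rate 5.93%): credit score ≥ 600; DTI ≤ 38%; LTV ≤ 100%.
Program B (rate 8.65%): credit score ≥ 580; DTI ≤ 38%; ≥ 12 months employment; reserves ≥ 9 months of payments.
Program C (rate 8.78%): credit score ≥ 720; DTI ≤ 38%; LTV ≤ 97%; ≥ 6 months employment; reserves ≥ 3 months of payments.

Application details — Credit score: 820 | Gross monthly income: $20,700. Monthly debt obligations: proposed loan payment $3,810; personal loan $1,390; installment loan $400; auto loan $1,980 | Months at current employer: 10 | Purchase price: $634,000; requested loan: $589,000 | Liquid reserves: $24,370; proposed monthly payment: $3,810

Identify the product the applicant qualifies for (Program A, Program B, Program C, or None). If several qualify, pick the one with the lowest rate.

Program A

Total debts = (3,810 + 1,390 + 400 + 1,980) = 7,580; DTI = 7,580/20,700 = 36.6%.
LTV = 589,000/634,000 = 92.9%.
Reserves = 24,370/3,810 = 6.4 months.
Program A: score 820 ≥ 600; DTI 36.6% ≤ 38%; LTV 92.9% ≤ 100% → qualifies.
Program B: score 820 ≥ 580; DTI 36.6% ≤ 38%; employment 10 < 12 mo; reserves 6.4 < 9 mo → does not qualify.
Program C: score 820 ≥ 720; DTI 36.6% ≤ 38%; LTV 92.9% ≤ 97%; employment 10 ≥ 6 mo; reserves 6.4 ≥ 3 mo → qualifies.
Qualifying: Program A, Program C. Lowest rate is 5.93% → Program A.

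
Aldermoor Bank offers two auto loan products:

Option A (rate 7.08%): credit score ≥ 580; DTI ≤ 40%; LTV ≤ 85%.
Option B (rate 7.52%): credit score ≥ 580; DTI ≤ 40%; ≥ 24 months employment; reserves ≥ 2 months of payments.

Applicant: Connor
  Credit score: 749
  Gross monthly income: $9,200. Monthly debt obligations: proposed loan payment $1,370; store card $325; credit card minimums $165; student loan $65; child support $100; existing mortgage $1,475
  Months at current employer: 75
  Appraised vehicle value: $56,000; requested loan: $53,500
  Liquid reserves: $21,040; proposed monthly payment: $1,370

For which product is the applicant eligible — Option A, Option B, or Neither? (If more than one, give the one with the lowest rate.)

Option B

Total debts = (1,370 + 325 + 165 + 65 + 100 + 1,475) = 3,500; DTI = 3,500/9,200 = 38%.
LTV = 53,500/56,000 = 95.5%.
Reserves = 21,040/1,370 = 15.4 months.
Option A: score 749 ≥ 580; DTI 38% ≤ 40%; LTV 95.5% > 85% → does not qualify.
Option B: score 749 ≥ 580; DTI 38% ≤ 40%; employment 75 ≥ 24 mo; reserves 15.4 ≥ 2 mo → qualifies.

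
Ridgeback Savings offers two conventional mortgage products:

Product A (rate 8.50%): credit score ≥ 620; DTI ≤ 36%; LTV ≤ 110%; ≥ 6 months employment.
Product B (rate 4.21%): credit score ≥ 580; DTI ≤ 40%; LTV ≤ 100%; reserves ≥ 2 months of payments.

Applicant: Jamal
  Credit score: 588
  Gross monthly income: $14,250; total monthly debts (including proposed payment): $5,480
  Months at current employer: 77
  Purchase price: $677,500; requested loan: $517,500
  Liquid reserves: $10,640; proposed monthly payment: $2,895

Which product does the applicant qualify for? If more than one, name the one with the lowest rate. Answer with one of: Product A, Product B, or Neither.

Product B

DTI = 5,480/14,250 = 38.5%.
LTV = 517,500/677,500 = 76.4%.
Reserves = 10,640/2,895 = 3.7 months.
Product A: score 588 < 620; DTI 38.5% > 36%; LTV 76.4% ≤ 110%; employment 77 ≥ 6 mo → does not qualify.
Product B: score 588 ≥ 580; DTI 38.5% ≤ 40%; LTV 76.4% ≤ 100%; reserves 3.7 ≥ 2 mo → qualifies.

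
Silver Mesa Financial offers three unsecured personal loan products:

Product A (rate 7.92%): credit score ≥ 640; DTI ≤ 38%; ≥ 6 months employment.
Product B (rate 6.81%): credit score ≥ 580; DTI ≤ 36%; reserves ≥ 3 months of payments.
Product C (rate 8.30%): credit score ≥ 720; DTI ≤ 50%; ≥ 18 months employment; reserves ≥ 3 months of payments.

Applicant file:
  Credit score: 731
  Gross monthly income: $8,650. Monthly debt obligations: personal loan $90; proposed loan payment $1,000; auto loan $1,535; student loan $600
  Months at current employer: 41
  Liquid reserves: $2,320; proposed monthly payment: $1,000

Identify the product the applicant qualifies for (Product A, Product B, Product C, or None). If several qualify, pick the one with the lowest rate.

Product A

Total debts = (90 + 1,000 + 1,535 + 600) = 3,225; DTI = 3,225/8,650 = 37.3%.
Reserves = 2,320/1,000 = 2.3 months.
Product A: score 731 ≥ 640; DTI 37.3% ≤ 38%; employment 41 ≥ 6 mo → qualifies.
Product B: score 731 ≥ 580; DTI 37.3% > 36%; reserves 2.3 < 3 mo → does not qualify.
Product C: score 731 ≥ 720; DTI 37.3% ≤ 50%; employment 41 ≥ 18 mo; reserves 2.3 < 3 mo → does not qualify.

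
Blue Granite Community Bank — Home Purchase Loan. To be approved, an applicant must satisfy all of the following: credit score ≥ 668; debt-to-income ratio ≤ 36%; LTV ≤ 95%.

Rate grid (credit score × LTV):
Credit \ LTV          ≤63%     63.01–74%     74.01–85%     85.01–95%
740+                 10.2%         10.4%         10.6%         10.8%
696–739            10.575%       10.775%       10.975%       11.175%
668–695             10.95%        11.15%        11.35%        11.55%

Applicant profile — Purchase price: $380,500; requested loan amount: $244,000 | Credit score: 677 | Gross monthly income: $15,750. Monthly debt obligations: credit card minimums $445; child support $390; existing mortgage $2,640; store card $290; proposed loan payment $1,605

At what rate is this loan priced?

11.15%

Credit score 677 ≥ 668; Total monthly debts = (445 + 390 + 2,640 + 290 + 1,605) = 5,370. Debt-to-income = 5,370/15,750 = 34.1% — meets 36% limit
LTV: 244,000 ÷ 380,500 = 64.1%, within 95% cap
Score 677 is in the 668–695 band; LTV 64.1% is in the 63.01–74% band → 11.15%.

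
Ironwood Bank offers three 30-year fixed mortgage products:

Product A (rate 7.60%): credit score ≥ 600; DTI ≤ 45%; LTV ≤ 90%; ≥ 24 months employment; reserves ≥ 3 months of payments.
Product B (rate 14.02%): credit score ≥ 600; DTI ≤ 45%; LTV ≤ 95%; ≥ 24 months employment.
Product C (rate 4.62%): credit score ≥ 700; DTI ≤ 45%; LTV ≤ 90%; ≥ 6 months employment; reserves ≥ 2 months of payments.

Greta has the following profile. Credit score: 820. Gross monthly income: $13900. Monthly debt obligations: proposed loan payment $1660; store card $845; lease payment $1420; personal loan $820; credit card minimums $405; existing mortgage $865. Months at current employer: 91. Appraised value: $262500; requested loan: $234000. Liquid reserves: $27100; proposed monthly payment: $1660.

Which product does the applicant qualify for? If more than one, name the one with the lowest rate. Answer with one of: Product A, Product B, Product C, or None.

Product C

Total debts = (1,660 + 845 + 1,420 + 820 + 405 + 865) = 6,015; DTI = 6,015/13,900 = 43.3%.
LTV = 234,000/262,500 = 89.1%.
Reserves = 27,100/1,660 = 16.3 months.
Product A: score 820 ≥ 600; DTI 43.3% ≤ 45%; LTV 89.1% ≤ 90%; employment 91 ≥ 24 mo; reserves 16.3 ≥ 3 mo → qualifies.
Product B: score 820 ≥ 600; DTI 43.3% ≤ 45%; LTV 89.1% ≤ 95%; employment 91 ≥ 24 mo → qualifies.
Product C: score 820 ≥ 700; DTI 43.3% ≤ 45%; LTV 89.1% ≤ 90%; employment 91 ≥ 6 mo; reserves 16.3 ≥ 2 mo → qualifies.
Qualifying: Product A, Product B, Product C. Lowest rate is 4.62% → Product C.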